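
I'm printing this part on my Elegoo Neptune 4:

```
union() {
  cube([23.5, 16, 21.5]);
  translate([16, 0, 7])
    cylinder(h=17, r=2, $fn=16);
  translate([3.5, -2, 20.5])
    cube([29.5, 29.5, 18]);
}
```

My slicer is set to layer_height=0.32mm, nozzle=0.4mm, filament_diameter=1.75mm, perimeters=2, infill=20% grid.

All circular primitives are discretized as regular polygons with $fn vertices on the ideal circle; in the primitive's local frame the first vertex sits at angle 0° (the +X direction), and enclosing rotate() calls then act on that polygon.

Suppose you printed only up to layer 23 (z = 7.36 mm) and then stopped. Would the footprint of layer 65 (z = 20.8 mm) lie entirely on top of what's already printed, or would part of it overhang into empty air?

Compare the two slices. At z = 7.36: the cube (footprint 23.5×16) is included at this height (area 376.00 mm²); the r=2 cylinder at (16, 0) contributes a regular 16-gon of circumradius 2 (area = (16/2)·2.000²·sin(360°/16) = 12.25 mm²); the cube at (3.5, -2) is not intersected at this z (z outside [20.5, 38.5]); Merging all regions: the regions partially overlap — summed areas 388.25 mm² minus the doubly-counted overlap 6.12 mm² gives 382.12 mm² — area = 382.12 mm². At z = 20.8: the cube is present — its section is the full 23.5×16 rectangle (area 376.00 mm²); the cylinder at (16, 0): section is a regular 16-gon, circumradius r=2 (area = (16/2)·2.000²·sin(360°/16) = 12.25 mm²); the cube at (3.5, -2) (footprint 29.5×29.5) is included at this height (area 870.25 mm²); Taking the union: the regions partially overlap — summed areas 1258.50 mm² minus the doubly-counted overlap 332.25 mm² gives 926.25 mm² — area = 926.25 mm². Checking containment: at z = 20.8 the cross-section extends beyond the z = 7.36 cross-section by about 544.13 mm².

part overhangs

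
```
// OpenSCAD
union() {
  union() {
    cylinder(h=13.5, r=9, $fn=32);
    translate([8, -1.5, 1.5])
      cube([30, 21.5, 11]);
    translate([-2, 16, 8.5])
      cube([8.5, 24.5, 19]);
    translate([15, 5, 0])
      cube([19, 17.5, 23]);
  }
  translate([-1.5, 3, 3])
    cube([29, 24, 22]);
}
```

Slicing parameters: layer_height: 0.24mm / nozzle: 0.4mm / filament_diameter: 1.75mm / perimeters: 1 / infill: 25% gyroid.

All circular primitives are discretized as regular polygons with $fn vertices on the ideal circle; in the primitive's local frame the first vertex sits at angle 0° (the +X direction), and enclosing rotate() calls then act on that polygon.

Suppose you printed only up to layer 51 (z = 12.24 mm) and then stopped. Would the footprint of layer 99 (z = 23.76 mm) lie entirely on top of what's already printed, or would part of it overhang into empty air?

Compare the two slices. At z = 12.24: the cylinder: section is a regular 32-gon, circumradius r=9 (area = (32/2)·9.000²·sin(360°/32) = 252.84 mm²); the cube at (8, -1.5) is present — its section is the full 30×21.5 rectangle (area 645.00 mm²); the cube at (-2, 16) (footprint 8.5×24.5) is included at this height (area 208.25 mm²); the cube at (15, 5) is present — its section is the full 19×17.5 rectangle (area 332.50 mm²); Combining (union): the regions partially overlap — summed areas 1438.59 mm² minus the doubly-counted overlap 289.05 mm² gives 1149.54 mm² — area = 1149.54 mm²; the 29×24 cube at (-1.5, 3) contributes its full rectangle (area 696.00 mm²); Combining (union): the regions partially overlap — summed areas 1845.54 mm² minus the doubly-counted overlap 496.19 mm² gives 1349.35 mm² — area = 1349.35 mm². At z = 23.76: the cylinder does not reach this height (z outside [0, 13.5]); the cube at (8, -1.5) does not reach this height (z outside [1.5, 12.5]); the 8.5×24.5 cube at (-2, 16) contributes its full rectangle (area 208.25 mm²); the cube at (15, 5) does not reach this height (z outside [0, 23]); Taking the union: only the 8.5×24.5 cube at (-2, 16) is present, so the union is just that shape — area = 208.25 mm²; the cube at (-1.5, 3) (footprint 29×24) is included at this height (area 696.00 mm²); Merging all regions: the regions partially overlap — summed areas 904.25 mm² minus the doubly-counted overlap 88.00 mm² gives 816.25 mm² — area = 816.25 mm². Checking containment: the cross-section at z = 23.76 is a subset of the cross-section at z = 12.24.

entirely on top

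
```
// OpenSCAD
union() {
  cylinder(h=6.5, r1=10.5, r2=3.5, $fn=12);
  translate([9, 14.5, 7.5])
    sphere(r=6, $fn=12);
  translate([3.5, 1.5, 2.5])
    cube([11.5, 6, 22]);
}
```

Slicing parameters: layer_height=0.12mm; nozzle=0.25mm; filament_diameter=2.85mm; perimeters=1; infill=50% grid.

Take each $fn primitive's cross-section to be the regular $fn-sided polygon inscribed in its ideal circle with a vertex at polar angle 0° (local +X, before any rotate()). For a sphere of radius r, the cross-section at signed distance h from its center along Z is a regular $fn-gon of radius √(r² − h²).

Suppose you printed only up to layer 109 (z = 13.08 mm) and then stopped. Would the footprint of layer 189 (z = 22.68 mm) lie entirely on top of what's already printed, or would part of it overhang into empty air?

Compare the two slices. At z = 13.08: the cone is absent (z outside [0, 6.5]); the sphere at (9, 14.5): section is a regular 12-gon, circumradius = √(r²−h²) = √(6²−5.58²) = 2.205 (area = (12/2)·2.205²·sin(360°/12) = 14.59 mm²); the 11.5×6 cube at (3.5, 1.5) contributes its full rectangle (area 69.00 mm²); Taking the union: the 2 present regions are separate (no shared area or edge), so areas and boundary lengths simply add and each stays a separate island — area = 83.59 mm². At z = 22.68: the cone is absent (z outside [0, 6.5]); the sphere at (9, 14.5) does not reach this height (|z−center|=15.180 > r=6); the cube at (3.5, 1.5) is present — its section is the full 11.5×6 rectangle (area 69.00 mm²); Merging all regions: only the 11.5×6 cube at (3.5, 1.5) is present, so the union is just that shape — area = 69.00 mm². Checking containment: the cross-section at z = 22.68 is a subset of the cross-section at z = 13.08.

entirely on top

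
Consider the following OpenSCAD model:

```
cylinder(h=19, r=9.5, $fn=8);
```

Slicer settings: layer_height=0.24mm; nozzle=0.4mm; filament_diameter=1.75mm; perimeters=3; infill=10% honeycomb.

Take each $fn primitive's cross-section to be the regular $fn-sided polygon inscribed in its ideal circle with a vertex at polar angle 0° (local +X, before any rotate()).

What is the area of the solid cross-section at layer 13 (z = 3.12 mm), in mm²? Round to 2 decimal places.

255.27 mm²

At z = 3.12 mm: the r=9.5 cylinder gives a regular 8-gon of circumradius 9.5 (constant along its height) (area = (8/2)·9.500²·sin(360°/8) = 255.27 mm²). Overall, the cross-section is a single solid region. Net area = 255.27 mm².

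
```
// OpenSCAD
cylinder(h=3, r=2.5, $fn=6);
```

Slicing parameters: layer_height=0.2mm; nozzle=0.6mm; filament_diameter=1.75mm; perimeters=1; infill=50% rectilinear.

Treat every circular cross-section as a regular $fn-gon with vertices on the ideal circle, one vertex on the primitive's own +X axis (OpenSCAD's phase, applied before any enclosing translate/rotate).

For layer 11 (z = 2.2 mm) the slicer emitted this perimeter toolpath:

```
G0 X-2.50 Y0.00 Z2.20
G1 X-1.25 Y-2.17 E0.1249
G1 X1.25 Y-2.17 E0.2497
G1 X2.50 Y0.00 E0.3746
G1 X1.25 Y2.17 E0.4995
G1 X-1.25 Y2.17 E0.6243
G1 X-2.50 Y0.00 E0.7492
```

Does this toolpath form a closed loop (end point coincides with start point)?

Start point (G0): (-2.50, 0.00). End point (last G1): the path returns to the start — closed.

yes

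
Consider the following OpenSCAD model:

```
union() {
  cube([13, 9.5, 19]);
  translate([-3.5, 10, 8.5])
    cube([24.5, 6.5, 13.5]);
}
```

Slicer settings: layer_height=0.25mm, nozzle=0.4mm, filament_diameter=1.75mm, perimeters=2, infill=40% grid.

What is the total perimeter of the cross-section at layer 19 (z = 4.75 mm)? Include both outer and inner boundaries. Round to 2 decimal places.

At z = 4.75 mm: the cube (footprint 13×9.5) is included at this height (perimeter 45.00 mm); the cube at (-3.5, 10) is absent (z outside [8.5, 22]); Combining (union): only the 13×9.5 cube is present, so the union is just that shape — boundary = 45.00 mm. Overall, the cross-section is a single solid region. Total boundary length (outer) = 45.00 mm.

45.00 mm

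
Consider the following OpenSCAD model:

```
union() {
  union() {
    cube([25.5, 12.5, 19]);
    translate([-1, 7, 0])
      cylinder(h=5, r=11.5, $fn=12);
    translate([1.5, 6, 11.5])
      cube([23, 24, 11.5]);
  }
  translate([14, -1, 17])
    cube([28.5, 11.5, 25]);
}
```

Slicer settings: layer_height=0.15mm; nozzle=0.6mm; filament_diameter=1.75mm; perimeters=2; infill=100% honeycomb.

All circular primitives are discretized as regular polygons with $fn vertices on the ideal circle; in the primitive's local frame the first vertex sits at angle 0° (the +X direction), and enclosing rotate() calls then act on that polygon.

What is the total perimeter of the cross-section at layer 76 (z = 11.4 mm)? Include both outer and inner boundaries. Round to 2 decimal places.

At z = 11.4 mm: the cube is present — its section is the full 25.5×12.5 rectangle (perimeter 76.00 mm); the cylinder at (-1, 7) does not reach this height (z outside [0, 5]); the cube at (1.5, 6) is not intersected at this z (z outside [11.5, 23]); Combining (union): only the 25.5×12.5 cube is present, so the union is just that shape — boundary = 76.00 mm; the cube at (14, -1) is absent (z outside [17, 42]); Taking the union: only that combined region is present, so the union is just that shape — boundary = 76.00 mm. Overall, the cross-section is a single solid region. Total boundary length (outer) = 76.00 mm.

76.00 mm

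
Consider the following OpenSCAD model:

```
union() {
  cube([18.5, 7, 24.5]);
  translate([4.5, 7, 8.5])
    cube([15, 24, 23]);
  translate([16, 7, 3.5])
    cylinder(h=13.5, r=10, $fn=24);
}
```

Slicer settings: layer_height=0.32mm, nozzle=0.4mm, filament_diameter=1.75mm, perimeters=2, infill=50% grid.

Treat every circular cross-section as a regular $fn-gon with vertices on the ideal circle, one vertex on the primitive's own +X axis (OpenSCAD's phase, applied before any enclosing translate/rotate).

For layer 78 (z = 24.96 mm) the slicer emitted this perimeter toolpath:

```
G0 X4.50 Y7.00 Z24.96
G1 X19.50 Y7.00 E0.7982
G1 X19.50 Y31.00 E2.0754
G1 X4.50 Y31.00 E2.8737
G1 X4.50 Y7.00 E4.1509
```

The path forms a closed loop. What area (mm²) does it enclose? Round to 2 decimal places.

360.00 mm²

Apply the shoelace formula to the sequence of (X, Y) vertices; enclosed area = 360.00 mm².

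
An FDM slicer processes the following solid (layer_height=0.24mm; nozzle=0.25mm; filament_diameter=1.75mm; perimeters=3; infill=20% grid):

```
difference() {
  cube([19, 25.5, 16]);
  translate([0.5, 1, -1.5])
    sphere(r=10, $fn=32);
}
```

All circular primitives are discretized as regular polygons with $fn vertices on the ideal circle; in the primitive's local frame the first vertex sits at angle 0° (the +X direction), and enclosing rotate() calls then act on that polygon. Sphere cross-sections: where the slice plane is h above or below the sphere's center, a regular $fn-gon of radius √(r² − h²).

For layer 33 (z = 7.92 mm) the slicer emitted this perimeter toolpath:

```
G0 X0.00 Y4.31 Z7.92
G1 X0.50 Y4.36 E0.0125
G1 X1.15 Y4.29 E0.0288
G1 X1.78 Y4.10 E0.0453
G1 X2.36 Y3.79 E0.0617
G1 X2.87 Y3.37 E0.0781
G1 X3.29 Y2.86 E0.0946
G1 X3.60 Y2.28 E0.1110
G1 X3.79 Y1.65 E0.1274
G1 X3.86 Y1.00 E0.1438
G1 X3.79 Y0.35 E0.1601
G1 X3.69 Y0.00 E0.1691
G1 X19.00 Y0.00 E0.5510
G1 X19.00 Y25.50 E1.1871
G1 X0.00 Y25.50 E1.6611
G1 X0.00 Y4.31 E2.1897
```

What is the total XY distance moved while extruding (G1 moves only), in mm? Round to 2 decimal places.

Sum the Euclidean lengths of each G1 segment: total = 87.78 mm.

87.78 mm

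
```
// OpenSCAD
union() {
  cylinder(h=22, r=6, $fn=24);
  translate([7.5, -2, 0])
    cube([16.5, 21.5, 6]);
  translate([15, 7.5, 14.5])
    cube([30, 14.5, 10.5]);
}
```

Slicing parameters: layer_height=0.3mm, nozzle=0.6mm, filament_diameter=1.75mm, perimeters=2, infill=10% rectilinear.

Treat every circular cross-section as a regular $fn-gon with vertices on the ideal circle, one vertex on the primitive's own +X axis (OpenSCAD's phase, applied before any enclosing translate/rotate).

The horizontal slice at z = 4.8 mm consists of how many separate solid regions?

At z = 4.8 mm: the cylinder: section is a regular 24-gon, circumradius r=6; the cube at (7.5, -2) is present — its section is the full 16.5×21.5 rectangle; the cube at (15, 7.5) does not reach this height (z outside [14.5, 25]); Taking the union: the 2 present regions are separate (no shared area or edge), so areas and boundary lengths simply add and each stays a separate island — 2 connected regions. The result has 2 disconnected regions.

2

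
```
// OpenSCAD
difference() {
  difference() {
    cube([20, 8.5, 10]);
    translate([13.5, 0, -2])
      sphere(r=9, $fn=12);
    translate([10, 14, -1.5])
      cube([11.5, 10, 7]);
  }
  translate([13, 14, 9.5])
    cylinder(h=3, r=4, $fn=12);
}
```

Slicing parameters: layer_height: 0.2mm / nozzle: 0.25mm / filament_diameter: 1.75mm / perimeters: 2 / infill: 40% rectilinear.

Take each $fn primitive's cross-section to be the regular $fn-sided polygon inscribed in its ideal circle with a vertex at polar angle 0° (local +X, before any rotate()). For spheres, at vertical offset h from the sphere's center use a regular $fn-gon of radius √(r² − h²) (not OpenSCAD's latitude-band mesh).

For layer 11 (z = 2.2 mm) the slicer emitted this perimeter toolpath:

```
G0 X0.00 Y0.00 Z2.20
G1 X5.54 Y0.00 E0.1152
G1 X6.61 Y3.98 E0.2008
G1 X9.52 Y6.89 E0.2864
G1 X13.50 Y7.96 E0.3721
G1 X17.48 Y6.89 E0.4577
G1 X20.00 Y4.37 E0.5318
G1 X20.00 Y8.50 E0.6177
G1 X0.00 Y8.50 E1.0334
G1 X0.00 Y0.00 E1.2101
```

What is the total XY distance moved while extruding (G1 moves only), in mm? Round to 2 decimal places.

Sum the Euclidean lengths of each G1 segment: total = 58.21 mm.

58.21 mm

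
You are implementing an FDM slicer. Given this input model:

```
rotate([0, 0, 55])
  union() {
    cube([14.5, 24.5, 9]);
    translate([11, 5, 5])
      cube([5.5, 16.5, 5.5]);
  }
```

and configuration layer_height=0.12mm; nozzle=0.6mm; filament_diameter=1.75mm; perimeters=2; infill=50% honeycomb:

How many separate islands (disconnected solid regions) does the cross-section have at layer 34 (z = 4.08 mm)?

1

At z = 4.08 mm: the cube (footprint 14.5×24.5) is included at this height; the cube at (11, 5) does not reach this height (z outside [5, 10.5]); Merging all regions: only the 14.5×24.5 cube is present, so the union is just that shape — 1 connected region; (rotated 55° about Z; rotation is an isometry so areas/perimeters/island counts are preserved). Overall, the cross-section is a single solid region. Island count = 1.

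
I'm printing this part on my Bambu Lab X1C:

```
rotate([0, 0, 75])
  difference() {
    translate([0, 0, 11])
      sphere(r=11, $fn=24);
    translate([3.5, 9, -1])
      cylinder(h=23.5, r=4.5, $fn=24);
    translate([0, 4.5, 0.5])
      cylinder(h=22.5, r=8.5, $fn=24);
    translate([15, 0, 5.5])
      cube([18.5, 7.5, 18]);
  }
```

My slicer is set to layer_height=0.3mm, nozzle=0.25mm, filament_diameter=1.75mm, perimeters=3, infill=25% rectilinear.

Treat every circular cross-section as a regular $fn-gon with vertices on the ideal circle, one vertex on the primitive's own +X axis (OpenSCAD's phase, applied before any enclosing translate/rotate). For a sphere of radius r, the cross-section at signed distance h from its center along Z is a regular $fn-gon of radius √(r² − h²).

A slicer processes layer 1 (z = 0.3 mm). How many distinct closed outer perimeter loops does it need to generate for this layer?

At z = 0.3 mm: the r=11 sphere contributes a regular 24-gon of circumradius √(11²−10.7²) = 2.551; the cylinder at (3.5, 9): section is a regular 24-gon, circumradius r=4.5; the cylinder at (0, 4.5) does not reach this height (z outside [0.5, 23]); the cube at (15, 0) is absent (z outside [5.5, 23.5]); Taking the first minus the rest: starting from the r=11 sphere, the r=4.5 cylinder at (3.5, 9) misses the remaining region (no effect) — 1 connected region; (rotated 75° about Z; rotation is an isometry so areas/perimeters/island counts are preserved). The result has 1 disconnected region.

1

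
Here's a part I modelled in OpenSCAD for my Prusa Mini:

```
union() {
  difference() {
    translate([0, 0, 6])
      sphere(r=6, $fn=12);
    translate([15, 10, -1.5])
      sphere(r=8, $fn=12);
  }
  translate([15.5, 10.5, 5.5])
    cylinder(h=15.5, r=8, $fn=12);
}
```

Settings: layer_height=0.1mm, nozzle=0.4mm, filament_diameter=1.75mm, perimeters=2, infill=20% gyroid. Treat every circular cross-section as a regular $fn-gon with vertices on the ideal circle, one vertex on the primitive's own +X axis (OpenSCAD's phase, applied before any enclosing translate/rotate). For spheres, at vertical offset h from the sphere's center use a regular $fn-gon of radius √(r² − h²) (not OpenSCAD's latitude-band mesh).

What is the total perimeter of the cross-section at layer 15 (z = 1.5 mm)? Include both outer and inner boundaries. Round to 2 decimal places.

At z = 1.5 mm: the sphere: section is a regular 12-gon, circumradius = √(r²−h²) = √(6²−4.5²) = 3.969 (perimeter = 2·12·3.969·sin(180°/12) = 24.65 mm); the r=8 sphere at (15, 10) slices to a regular 12-gon of circumradius 7.416 (√(r²−h²) with h=3 from center) (perimeter = 2·12·7.416·sin(180°/12) = 46.07 mm); Subtracting the remaining from the first: starting from the r=6 sphere, the r=8 sphere at (15, 10) misses the remaining region (no effect) — boundary = 24.65 mm; the cylinder at (15.5, 10.5) does not reach this height (z outside [5.5, 21]); Combining (union): only that combined region is present, so the union is just that shape — boundary = 24.65 mm. Overall, the cross-section is a single solid region. Total boundary length (outer) = 24.65 mm.

24.65 mm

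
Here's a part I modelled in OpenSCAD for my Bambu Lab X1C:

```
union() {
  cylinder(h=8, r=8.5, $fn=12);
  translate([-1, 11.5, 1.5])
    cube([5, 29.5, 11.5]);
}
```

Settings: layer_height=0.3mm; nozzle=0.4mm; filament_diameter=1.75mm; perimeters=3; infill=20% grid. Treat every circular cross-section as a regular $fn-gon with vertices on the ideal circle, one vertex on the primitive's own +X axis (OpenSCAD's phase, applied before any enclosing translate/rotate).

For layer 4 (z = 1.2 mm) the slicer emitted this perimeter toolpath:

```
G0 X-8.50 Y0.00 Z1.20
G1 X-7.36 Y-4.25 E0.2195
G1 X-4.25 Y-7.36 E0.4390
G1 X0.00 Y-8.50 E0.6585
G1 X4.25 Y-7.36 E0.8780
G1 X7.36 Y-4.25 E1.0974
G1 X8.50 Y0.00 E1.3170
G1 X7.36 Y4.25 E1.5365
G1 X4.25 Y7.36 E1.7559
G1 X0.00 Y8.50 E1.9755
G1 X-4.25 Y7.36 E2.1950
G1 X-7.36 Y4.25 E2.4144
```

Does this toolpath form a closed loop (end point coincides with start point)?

Start point (G0): (-8.50, 0.00). End point (last G1): the path does not return to the start — open.

no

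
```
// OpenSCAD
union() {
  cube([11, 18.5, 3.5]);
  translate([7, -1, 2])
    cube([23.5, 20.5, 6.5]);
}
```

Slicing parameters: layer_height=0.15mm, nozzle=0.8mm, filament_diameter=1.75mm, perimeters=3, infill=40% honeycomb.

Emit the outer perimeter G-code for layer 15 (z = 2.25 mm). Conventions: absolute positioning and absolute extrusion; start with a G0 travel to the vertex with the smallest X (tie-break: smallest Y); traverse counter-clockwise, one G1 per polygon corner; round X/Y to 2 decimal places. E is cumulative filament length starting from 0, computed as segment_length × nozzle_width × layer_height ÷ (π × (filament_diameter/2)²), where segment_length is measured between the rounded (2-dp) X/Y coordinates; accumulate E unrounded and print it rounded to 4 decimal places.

G0 X0.00 Y0.00 Z2.25
G1 X7.00 Y0.00 E0.3492
G1 X7.00 Y-1.00 E0.3991
G1 X30.50 Y-1.00 E1.5715
G1 X30.50 Y19.50 E2.5943
G1 X7.00 Y19.50 E3.7667
G1 X7.00 Y18.50 E3.8166
G1 X0.00 Y18.50 E4.1658
G1 X0.00 Y0.00 E5.0888

At z = 2.25 mm: the 11×18.5 cube contributes its full rectangle; the cube at (7, -1) is present — its section is the full 23.5×20.5 rectangle; Combining (union): the regions partially overlap (shared area 74.00 mm²), so overlapping operands fuse into one piece — 1 connected region. The outline is a single polygon with 8 vertices. Extrusion per mm of travel: 0.8 × 0.15 / (π × 0.875²) = 0.049890. Accumulating E over each segment gives final E = 5.0888.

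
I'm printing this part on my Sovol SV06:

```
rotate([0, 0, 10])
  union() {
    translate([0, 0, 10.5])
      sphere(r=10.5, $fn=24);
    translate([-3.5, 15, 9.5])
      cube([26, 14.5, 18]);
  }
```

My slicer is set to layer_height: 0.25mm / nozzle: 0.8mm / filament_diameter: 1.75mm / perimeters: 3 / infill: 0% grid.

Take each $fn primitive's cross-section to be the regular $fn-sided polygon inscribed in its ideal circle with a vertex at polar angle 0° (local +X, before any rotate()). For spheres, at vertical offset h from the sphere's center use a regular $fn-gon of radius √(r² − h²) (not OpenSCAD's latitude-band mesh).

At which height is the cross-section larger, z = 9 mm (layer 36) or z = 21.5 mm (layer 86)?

Layer 36 (z = 9): the r=10.5 sphere slices to a regular 24-gon of circumradius 10.392 (√(r²−h²) with h=1.5 from center) (area = (24/2)·10.392²·sin(360°/24) = 335.43 mm²); the cube at (-3.5, 15) does not reach this height (z outside [9.5, 27.5]); Merging all regions: only the r=10.5 sphere is present, so the union is just that shape — area = 335.43 mm²; (whole slice rotated 10° about Z — lengths, areas and connectivity unchanged). So its area = 335.43 mm². Layer 86 (z = 21.5): the sphere does not reach this height (|z−center|=11.000 > r=10.5); the 26×14.5 cube at (-3.5, 15) contributes its full rectangle (area 377.00 mm²); Taking the union: only the 26×14.5 cube at (-3.5, 15) is present, so the union is just that shape — area = 377.00 mm²; (rotated 10° about Z; rotation is an isometry so areas/perimeters/island counts are preserved). So its area = 377.00 mm². Layer 86 is larger (377.00 vs 335.43 mm²).

layer 86 (z = 21.5 mm)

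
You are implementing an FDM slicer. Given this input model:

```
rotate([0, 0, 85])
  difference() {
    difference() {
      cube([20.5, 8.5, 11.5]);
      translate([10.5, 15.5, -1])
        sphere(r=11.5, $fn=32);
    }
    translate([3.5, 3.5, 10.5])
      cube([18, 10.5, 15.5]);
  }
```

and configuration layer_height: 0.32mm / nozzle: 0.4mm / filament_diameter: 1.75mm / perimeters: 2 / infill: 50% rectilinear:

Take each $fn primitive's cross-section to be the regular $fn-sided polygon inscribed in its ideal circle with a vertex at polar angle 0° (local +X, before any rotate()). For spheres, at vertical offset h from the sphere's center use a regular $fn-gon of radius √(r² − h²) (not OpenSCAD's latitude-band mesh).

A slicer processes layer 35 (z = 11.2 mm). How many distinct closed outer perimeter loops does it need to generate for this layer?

At z = 11.2 mm: the cube is present — its section is the full 20.5×8.5 rectangle; the sphere at (10.5, 15.5) is absent (|z−center|=12.200 > r=11.5); Subtracting the remaining from the first: none of the subtracted shapes is present at this height, so the 20.5×8.5 cube is unchanged — 1 connected region; the cube at (3.5, 3.5) is present — its section is the full 18×10.5 rectangle; After the difference (first − rest): starting from the result so far, the 18×10.5 cube at (3.5, 3.5) partially overlaps it — only the 85.00 mm² overlap (of its 189.00 mm²) is removed, clipping the outline — 1 connected region; (whole slice rotated 85° about Z — lengths, areas and connectivity unchanged). The result has 1 disconnected region.

1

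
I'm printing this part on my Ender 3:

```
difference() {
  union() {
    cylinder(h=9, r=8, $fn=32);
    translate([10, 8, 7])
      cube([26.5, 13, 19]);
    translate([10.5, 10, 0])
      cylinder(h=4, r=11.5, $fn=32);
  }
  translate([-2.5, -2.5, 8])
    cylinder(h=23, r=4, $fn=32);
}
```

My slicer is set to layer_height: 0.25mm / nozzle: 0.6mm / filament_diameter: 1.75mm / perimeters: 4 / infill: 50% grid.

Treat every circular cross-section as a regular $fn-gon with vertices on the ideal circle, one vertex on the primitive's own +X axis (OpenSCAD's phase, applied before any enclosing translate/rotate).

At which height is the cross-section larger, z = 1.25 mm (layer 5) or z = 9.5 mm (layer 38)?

Layer 5 (z = 1.25): the r=8 cylinder gives a regular 32-gon of circumradius 8 (constant along its height) (area = (32/2)·8.000²·sin(360°/32) = 199.77 mm²); the cube at (10, 8) is absent (z outside [7, 26]); the r=11.5 cylinder at (10.5, 10) contributes a regular 32-gon of circumradius 11.5 (area = (32/2)·11.500²·sin(360°/32) = 412.81 mm²); Combining (union): the regions partially overlap — summed areas 612.58 mm² minus the doubly-counted overlap 42.81 mm² gives 569.78 mm² — area = 569.78 mm²; the cylinder at (-2.5, -2.5) is absent (z outside [8, 31]); Taking the first minus the rest: none of the subtracted shapes is present at this height, so that combined region is unchanged — area = 569.78 mm². So its area = 569.78 mm². Layer 38 (z = 9.5): the cylinder is absent (z outside [0, 9]); the cube at (10, 8) is present — its section is the full 26.5×13 rectangle (area 344.50 mm²); the cylinder at (10.5, 10) is not intersected at this z (z outside [0, 4]); Combining (union): only the 26.5×13 cube at (10, 8) is present, so the union is just that shape — area = 344.50 mm²; the r=4 cylinder at (-2.5, -2.5) gives a regular 32-gon of circumradius 4 (constant along its height) (area = (32/2)·4.000²·sin(360°/32) = 49.94 mm²); Subtracting the remaining from the first: starting from that combined region (344.50 mm²), the r=4 cylinder at (-2.5, -2.5) misses the remaining region (no effect) — area = 344.50 mm². So its area = 344.50 mm². Layer 5 is larger (569.78 vs 344.50 mm²).

layer 5 (z = 1.25 mm)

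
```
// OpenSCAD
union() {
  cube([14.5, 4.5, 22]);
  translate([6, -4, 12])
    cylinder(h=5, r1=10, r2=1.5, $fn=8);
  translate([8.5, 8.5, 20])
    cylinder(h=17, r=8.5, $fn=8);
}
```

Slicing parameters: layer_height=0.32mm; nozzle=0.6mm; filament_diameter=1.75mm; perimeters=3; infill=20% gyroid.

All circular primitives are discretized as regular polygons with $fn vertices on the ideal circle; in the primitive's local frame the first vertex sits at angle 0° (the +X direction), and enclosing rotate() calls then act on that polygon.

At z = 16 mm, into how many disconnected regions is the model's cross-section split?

2

At z = 16 mm: the cube (footprint 14.5×4.5) is included at this height; the cone at (6, -4): at t=0.800 of its height the radius interpolates to r₁+(r₂−r₁)t = 3.200, giving a regular 8-gon of that circumradius; the cylinder at (8.5, 8.5) does not reach this height (z outside [20, 37]); Merging all regions: the 2 present regions are separate (no shared area or edge), so areas and boundary lengths simply add and each stays a separate island — 2 connected regions. The result has 2 disconnected regions.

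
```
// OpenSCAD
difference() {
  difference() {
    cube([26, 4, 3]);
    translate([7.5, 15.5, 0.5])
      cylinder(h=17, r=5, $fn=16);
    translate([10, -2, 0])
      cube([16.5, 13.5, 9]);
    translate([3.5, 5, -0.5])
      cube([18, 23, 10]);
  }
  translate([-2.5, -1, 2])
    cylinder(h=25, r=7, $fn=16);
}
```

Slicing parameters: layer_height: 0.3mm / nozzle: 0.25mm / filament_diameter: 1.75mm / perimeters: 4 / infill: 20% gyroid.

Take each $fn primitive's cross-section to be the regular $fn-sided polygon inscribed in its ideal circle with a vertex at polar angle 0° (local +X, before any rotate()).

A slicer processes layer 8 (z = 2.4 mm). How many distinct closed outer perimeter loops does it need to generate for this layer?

1

At z = 2.4 mm: the cube is present — its section is the full 26×4 rectangle; the r=5 cylinder at (7.5, 15.5) contributes a regular 16-gon of circumradius 5; the cube at (10, -2) (footprint 16.5×13.5) is included at this height; the 18×23 cube at (3.5, 5) contributes its full rectangle; After the difference (first − rest): starting from the 26×4 cube, the r=5 cylinder at (7.5, 15.5) misses the remaining region (no effect); the 16.5×13.5 cube at (10, -2) partially overlaps it — only the 64.00 mm² overlap (of its 222.75 mm²) is removed, clipping the outline; the 18×23 cube at (3.5, 5) misses the remaining region (no effect) — 1 connected region; the r=7 cylinder at (-2.5, -1) gives a regular 16-gon of circumradius 7 (constant along its height); After the difference (first − rest): starting from that combined region, the r=7 cylinder at (-2.5, -1) partially overlaps it — only the 14.35 mm² overlap (of its 150.01 mm²) is removed, clipping the outline — 1 connected region. The result has 1 disconnected region.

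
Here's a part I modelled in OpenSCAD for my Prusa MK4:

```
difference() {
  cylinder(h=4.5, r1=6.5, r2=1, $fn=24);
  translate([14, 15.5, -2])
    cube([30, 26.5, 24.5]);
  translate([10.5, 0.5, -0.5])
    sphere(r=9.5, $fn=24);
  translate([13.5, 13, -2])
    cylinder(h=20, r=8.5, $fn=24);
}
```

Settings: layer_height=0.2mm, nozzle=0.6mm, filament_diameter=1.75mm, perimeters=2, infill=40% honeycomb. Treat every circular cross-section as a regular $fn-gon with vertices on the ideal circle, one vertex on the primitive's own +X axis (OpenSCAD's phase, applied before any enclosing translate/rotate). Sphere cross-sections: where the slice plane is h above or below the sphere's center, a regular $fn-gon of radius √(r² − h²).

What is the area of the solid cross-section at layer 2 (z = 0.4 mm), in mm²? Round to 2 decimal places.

75.94 mm²

At z = 0.4 mm: the cone: at t=0.089 of its height the radius interpolates to r₁+(r₂−r₁)t = 6.011, giving a regular 24-gon of that circumradius (area = (24/2)·6.011²·sin(360°/24) = 112.22 mm²); the cube at (14, 15.5) (footprint 30×26.5) is included at this height (area 795.00 mm²); the r=9.5 sphere at (10.5, 0.5) slices to a regular 24-gon of circumradius 9.457 (√(r²−h²) with h=0.9 from center) (area = (24/2)·9.457²·sin(360°/24) = 277.79 mm²); the r=8.5 cylinder at (13.5, 13) gives a regular 24-gon of circumradius 8.5 (constant along its height) (area = (24/2)·8.500²·sin(360°/24) = 224.40 mm²); Subtracting the remaining from the first: starting from the cone (112.22 mm²), the 30×26.5 cube at (14, 15.5) misses the remaining region (no effect); the r=9.5 sphere at (10.5, 0.5) partially overlaps it — only the 36.29 mm² overlap (of its 277.79 mm²) is removed, clipping the outline; the r=8.5 cylinder at (13.5, 13) misses the remaining region (no effect) — area = 75.94 mm². Overall, the cross-section is a single solid region. Net area = 75.94 mm².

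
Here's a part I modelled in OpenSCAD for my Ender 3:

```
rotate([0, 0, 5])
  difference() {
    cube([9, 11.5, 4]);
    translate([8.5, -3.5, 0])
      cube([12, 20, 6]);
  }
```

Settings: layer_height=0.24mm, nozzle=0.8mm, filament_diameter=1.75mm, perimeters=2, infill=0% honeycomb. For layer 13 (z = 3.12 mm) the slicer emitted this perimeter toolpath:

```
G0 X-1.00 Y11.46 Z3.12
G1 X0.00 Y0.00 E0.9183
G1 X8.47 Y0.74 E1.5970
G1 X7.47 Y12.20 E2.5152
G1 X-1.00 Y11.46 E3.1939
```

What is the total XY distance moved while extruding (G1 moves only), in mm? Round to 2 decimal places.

Sum the Euclidean lengths of each G1 segment: total = 40.01 mm.

40.01 mm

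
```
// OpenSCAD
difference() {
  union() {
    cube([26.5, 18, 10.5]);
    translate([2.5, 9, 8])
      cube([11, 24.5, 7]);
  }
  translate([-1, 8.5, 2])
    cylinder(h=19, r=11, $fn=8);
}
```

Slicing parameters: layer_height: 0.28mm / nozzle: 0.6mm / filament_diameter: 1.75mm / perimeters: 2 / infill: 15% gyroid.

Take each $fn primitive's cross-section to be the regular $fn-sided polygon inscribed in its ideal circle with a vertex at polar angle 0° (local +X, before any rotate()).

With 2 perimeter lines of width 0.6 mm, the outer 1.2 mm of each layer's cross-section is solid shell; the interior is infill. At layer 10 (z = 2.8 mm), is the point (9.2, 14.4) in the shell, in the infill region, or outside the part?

At z = 2.8 mm: the cube (footprint 26.5×18) is included at this height; the cube at (2.5, 9) is not intersected at this z (z outside [8, 15]); Merging all regions: only the 26.5×18 cube is present, so the union is just that shape — 1 connected region; the r=11 cylinder at (-1, 8.5) gives a regular 8-gon of circumradius 11 (constant along its height); Taking the first minus the rest: starting from that combined region, the r=11 cylinder at (-1, 8.5) partially overlaps it — only the 142.86 mm² overlap (of its 342.24 mm²) is removed, clipping the outline — 1 connected region. Overall, the cross-section is a single solid region. The nearest boundary edge runs (10.00, 8.50)→(6.78, 16.28); distance from the point to it = 1.52 mm. The point is inside the cross-section and 1.52 mm from the nearest boundary — more than the 1.2 mm shell width (2 × 0.6), so it's in the infill interior.

infill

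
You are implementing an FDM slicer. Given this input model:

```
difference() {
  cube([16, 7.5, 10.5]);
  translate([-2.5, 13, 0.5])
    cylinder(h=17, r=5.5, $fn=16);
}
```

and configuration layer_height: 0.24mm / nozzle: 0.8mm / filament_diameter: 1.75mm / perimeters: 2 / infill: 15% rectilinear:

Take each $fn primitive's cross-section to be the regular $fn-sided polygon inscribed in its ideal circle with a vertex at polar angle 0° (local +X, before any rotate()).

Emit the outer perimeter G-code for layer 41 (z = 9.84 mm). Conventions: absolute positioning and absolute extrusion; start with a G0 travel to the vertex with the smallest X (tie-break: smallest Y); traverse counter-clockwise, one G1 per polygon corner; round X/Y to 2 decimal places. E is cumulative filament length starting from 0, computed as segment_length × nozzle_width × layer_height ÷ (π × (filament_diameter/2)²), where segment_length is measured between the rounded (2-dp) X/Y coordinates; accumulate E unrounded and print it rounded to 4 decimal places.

At z = 9.84 mm: the cube (footprint 16×7.5) is included at this height; the cylinder at (-2.5, 13): section is a regular 16-gon, circumradius r=5.5; Subtracting the remaining from the first: starting from the 16×7.5 cube, the r=5.5 cylinder at (-2.5, 13) misses the remaining region (no effect) — 1 connected region. The outline is a single polygon with 4 vertices. Extrusion per mm of travel: 0.8 × 0.24 / (π × 0.875²) = 0.079824. Accumulating E over each segment gives final E = 3.7517.

G0 X0.00 Y0.00 Z9.84
G1 X16.00 Y0.00 E1.2772
G1 X16.00 Y7.50 E1.8759
G1 X0.00 Y7.50 E3.1531
G1 X0.00 Y0.00 E3.7517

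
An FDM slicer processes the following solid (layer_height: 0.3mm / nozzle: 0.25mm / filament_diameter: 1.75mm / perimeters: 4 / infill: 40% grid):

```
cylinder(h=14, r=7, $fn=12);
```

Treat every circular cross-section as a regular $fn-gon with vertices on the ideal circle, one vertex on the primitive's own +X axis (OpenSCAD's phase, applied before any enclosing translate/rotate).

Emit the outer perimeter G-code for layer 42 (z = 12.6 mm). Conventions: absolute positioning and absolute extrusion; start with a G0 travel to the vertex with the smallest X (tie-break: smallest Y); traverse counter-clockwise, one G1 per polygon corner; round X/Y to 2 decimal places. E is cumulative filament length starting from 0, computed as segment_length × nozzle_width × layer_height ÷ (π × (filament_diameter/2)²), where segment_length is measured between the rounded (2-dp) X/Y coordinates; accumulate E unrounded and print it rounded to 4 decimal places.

G0 X-7.00 Y0.00 Z12.60
G1 X-6.06 Y-3.50 E0.1130
G1 X-3.50 Y-6.06 E0.2259
G1 X0.00 Y-7.00 E0.3389
G1 X3.50 Y-6.06 E0.4519
G1 X6.06 Y-3.50 E0.5648
G1 X7.00 Y0.00 E0.6778
G1 X6.06 Y3.50 E0.7908
G1 X3.50 Y6.06 E0.9037
G1 X0.00 Y7.00 E1.0167
G1 X-3.50 Y6.06 E1.1297
G1 X-6.06 Y3.50 E1.2426
G1 X-7.00 Y0.00 E1.3556

At z = 12.6 mm: the r=7 cylinder gives a regular 12-gon of circumradius 7 (constant along its height). The outline is a single polygon with 12 vertices. Extrusion per mm of travel: 0.25 × 0.3 / (π × 0.875²) = 0.031181. Accumulating E over each segment gives final E = 1.3556.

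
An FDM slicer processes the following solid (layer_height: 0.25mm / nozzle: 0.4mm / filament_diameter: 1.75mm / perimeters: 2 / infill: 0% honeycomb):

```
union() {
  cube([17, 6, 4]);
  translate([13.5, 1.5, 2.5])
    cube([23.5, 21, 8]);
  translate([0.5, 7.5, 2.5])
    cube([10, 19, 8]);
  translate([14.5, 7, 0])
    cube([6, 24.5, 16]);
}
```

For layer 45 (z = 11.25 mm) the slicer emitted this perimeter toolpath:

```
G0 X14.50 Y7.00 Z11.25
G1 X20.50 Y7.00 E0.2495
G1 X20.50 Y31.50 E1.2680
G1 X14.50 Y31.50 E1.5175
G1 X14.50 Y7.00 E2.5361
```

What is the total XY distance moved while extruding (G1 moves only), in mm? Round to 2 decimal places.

Sum the Euclidean lengths of each G1 segment: total = 61.00 mm.

61.00 mm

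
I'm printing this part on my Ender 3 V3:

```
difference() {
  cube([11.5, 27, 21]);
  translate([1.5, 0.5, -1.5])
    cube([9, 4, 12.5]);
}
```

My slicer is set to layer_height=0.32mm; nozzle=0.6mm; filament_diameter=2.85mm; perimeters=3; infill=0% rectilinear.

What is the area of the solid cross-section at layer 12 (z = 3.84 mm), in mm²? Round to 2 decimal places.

At z = 3.84 mm: the cube is present — its section is the full 11.5×27 rectangle (area 310.50 mm²); the cube at (1.5, 0.5) (footprint 9×4) is included at this height (area 36.00 mm²); Taking the first minus the rest: starting from the 11.5×27 cube (310.50 mm²), the 9×4 cube at (1.5, 0.5) lies wholly inside it (removes its full 36.00 mm² and its 26.00 mm outline becomes a hole wall) — area = 274.50 mm². Overall, the cross-section is one region with 1 hole. Net area = 274.50 mm².

274.50 mm²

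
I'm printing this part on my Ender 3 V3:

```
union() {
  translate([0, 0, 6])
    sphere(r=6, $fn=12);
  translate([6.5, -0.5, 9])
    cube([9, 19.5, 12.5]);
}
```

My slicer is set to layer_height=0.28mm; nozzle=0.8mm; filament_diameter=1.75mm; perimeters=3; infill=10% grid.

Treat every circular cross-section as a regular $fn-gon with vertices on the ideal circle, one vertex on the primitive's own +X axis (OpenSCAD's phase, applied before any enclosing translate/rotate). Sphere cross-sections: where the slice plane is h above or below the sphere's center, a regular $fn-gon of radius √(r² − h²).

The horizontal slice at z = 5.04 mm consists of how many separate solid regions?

At z = 5.04 mm: the r=6 sphere contributes a regular 12-gon of circumradius √(6²−0.96²) = 5.923; the cube at (6.5, -0.5) does not reach this height (z outside [9, 21.5]); Taking the union: only the r=6 sphere is present, so the union is just that shape — 1 connected region. The result has 1 disconnected region.

1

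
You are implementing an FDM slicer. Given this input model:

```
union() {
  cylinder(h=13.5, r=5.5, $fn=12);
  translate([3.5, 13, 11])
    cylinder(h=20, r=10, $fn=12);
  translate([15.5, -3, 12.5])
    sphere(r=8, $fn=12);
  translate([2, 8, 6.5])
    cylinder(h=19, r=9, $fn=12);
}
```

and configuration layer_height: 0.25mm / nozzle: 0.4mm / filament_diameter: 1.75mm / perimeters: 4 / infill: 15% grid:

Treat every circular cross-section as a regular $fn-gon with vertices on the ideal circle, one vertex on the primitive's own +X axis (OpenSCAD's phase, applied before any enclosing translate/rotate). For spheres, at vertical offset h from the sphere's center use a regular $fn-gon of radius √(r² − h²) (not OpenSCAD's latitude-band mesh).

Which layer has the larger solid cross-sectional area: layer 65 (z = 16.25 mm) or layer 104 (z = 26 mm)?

Layer 65 (z = 16.25): the cylinder does not reach this height (z outside [0, 13.5]); the r=10 cylinder at (3.5, 13) contributes a regular 12-gon of circumradius 10 (area = (12/2)·10.000²·sin(360°/12) = 300.00 mm²); the r=8 sphere at (15.5, -3) slices to a regular 12-gon of circumradius 7.067 (√(r²−h²) with h=3.75 from center) (area = (12/2)·7.067²·sin(360°/12) = 149.81 mm²); the r=9 cylinder at (2, 8) gives a regular 12-gon of circumradius 9 (constant along its height) (area = (12/2)·9.000²·sin(360°/12) = 243.00 mm²); Combining (union): the regions partially overlap — summed areas 692.81 mm² minus the doubly-counted overlap 174.12 mm² gives 518.69 mm² — area = 518.69 mm². So its area = 518.69 mm². Layer 104 (z = 26): the cylinder is absent (z outside [0, 13.5]); the r=10 cylinder at (3.5, 13) gives a regular 12-gon of circumradius 10 (constant along its height) (area = (12/2)·10.000²·sin(360°/12) = 300.00 mm²); the sphere at (15.5, -3) is not intersected at this z (|z−center|=13.500 > r=8); the cylinder at (2, 8) is not intersected at this z (z outside [6.5, 25.5]); Taking the union: only the r=10 cylinder at (3.5, 13) is present, so the union is just that shape — area = 300.00 mm². So its area = 300.00 mm². Layer 65 is larger (518.69 vs 300.00 mm²).

layer 65 (z = 16.25 mm)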